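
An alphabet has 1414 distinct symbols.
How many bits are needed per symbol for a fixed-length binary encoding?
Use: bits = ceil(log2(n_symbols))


log2(1414) = 10.4656
Bracket: 2^10 = 1024 < 1414 <= 2^11 = 2048
So ceil(log2(1414)) = 11

bits = ceil(log2(1414)) = ceil(10.4656) = 11 bits


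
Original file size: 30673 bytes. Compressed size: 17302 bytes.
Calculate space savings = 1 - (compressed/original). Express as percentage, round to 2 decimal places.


ratio = compressed/original = 17302/30673 = 0.564079
savings = 1 - ratio = 1 - 0.564079 = 0.435921
as a percentage: 0.435921 * 100 = 43.59%

Space savings = 1 - 17302/30673 = 43.59%


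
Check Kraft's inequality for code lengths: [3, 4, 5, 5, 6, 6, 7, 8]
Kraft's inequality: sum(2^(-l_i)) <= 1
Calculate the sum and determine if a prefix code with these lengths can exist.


Sum = 2^(-3) + 2^(-4) + 2^(-5) + 2^(-5) + 2^(-6) + 2^(-6) + 2^(-7) + 2^(-8)
    = 0.125 + 0.0625 + 0.03125 + 0.03125 + 0.015625 + 0.015625 + 0.0078125 + 0.00390625
    = 75/256 = 0.29296875
Since 0.29296875 <= 1, Kraft's inequality IS satisfied.
A prefix code with these lengths CAN exist.

Kraft sum = 0.29296875. Satisfied.


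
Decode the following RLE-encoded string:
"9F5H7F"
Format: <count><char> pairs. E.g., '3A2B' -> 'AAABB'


Expanding each <count><char> pair:
  9F -> 'FFFFFFFFF'
  5H -> 'HHHHH'
  7F -> 'FFFFFFF'

Decoded = FFFFFFFFFHHHHHFFFFFFF


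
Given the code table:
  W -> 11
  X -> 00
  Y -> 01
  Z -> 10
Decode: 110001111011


Decoding:
11 -> W
00 -> X
01 -> Y
11 -> W
10 -> Z
11 -> W


Result: WXYWZW


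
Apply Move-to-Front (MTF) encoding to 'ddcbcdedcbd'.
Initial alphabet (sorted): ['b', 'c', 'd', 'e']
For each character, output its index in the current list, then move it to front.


MTF encoding:
'd': index 2 in ['b', 'c', 'd', 'e'] -> ['d', 'b', 'c', 'e']
'd': index 0 in ['d', 'b', 'c', 'e'] -> ['d', 'b', 'c', 'e']
'c': index 2 in ['d', 'b', 'c', 'e'] -> ['c', 'd', 'b', 'e']
'b': index 2 in ['c', 'd', 'b', 'e'] -> ['b', 'c', 'd', 'e']
'c': index 1 in ['b', 'c', 'd', 'e'] -> ['c', 'b', 'd', 'e']
'd': index 2 in ['c', 'b', 'd', 'e'] -> ['d', 'c', 'b', 'e']
'e': index 3 in ['d', 'c', 'b', 'e'] -> ['e', 'd', 'c', 'b']
'd': index 1 in ['e', 'd', 'c', 'b'] -> ['d', 'e', 'c', 'b']
'c': index 2 in ['d', 'e', 'c', 'b'] -> ['c', 'd', 'e', 'b']
'b': index 3 in ['c', 'd', 'e', 'b'] -> ['b', 'c', 'd', 'e']
'd': index 2 in ['b', 'c', 'd', 'e'] -> ['d', 'b', 'c', 'e']


Output: [2, 0, 2, 2, 1, 2, 3, 1, 2, 3, 2]


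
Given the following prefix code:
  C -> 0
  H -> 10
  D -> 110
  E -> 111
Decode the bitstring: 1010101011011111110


Decoding step by step:
Bits 10 -> H
Bits 10 -> H
Bits 10 -> H
Bits 10 -> H
Bits 110 -> D
Bits 111 -> E
Bits 111 -> E
Bits 10 -> H


Decoded message: HHHHDEEH


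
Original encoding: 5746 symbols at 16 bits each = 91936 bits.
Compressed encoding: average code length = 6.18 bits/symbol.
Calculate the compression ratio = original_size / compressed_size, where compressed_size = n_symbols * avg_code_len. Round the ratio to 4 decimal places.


original_size = n_symbols * orig_bits = 5746 * 16 = 91936 bits
compressed_size = n_symbols * avg_code_len = 5746 * 6.18 = 35510.28 bits
ratio = original_size / compressed_size = 91936 / 35510.28 = 2.589

Compression ratio = 2.589


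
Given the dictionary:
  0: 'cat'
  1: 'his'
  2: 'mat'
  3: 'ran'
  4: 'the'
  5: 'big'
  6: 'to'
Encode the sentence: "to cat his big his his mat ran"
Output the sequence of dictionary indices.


Look up each word in the dictionary:
  'to' -> 6
  'cat' -> 0
  'his' -> 1
  'big' -> 5
  'his' -> 1
  'his' -> 1
  'mat' -> 2
  'ran' -> 3

Encoded: [6, 0, 1, 5, 1, 1, 2, 3]


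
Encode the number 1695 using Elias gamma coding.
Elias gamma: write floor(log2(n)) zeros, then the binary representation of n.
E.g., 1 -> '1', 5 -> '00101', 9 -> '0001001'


num_bits = floor(log2(1695)) + 1 = 11
leading_zeros = num_bits - 1 = 10
binary(1695) = 11010011111

Elias gamma(1695) = '0000000000' + '11010011111' = 000000000011010011111 (21 bits)


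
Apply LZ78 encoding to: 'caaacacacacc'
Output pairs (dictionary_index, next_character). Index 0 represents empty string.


LZ78 encoding steps:
Dictionary: {0: ''}
Step 1: w='' (idx 0), next='c' -> output (0, 'c'), add 'c' as idx 1
Step 2: w='' (idx 0), next='a' -> output (0, 'a'), add 'a' as idx 2
Step 3: w='a' (idx 2), next='a' -> output (2, 'a'), add 'aa' as idx 3
Step 4: w='c' (idx 1), next='a' -> output (1, 'a'), add 'ca' as idx 4
Step 5: w='ca' (idx 4), next='c' -> output (4, 'c'), add 'cac' as idx 5
Step 6: w='a' (idx 2), next='c' -> output (2, 'c'), add 'ac' as idx 6
Step 7: w='c' (idx 1), end of input -> output (1, '')


Encoded: [(0, 'c'), (0, 'a'), (2, 'a'), (1, 'a'), (4, 'c'), (2, 'c'), (1, '')]


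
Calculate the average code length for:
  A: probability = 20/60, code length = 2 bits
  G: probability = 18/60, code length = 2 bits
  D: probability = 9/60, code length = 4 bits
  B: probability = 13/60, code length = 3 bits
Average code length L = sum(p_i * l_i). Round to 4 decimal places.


Weighted contributions p_i * l_i:
  A: (20/60) * 2 = 40/60
  G: (18/60) * 2 = 36/60
  D: (9/60) * 4 = 36/60
  B: (13/60) * 3 = 39/60
Sum = (40 + 36 + 36 + 39)/60 = 151/60

L = 151/60 = 2.5167 bits/symbol


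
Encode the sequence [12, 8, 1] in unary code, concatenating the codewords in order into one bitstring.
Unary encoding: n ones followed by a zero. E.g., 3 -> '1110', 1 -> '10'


Encode each number as n ones followed by a terminating 0:
  12 -> 1111111111110 (13 bits)
  8 -> 111111110 (9 bits)
  1 -> 10 (2 bits)
Total length = 13 + 9 + 2 = 24 bits.

Unary([12, 8, 1]) = 111111111111011111111010 (24 bits)


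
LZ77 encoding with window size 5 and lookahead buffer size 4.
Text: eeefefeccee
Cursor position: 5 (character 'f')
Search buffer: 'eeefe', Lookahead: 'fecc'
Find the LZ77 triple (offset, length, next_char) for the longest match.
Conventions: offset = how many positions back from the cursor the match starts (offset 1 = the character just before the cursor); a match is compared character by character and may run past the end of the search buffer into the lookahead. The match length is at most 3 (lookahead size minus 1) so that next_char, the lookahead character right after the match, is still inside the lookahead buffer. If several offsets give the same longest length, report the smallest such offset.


Try each offset into the search buffer:
  offset=1 (pos 4, char 'e'): match length 0
  offset=2 (pos 3, char 'f'): match length 2
  offset=3 (pos 2, char 'e'): match length 0
  offset=4 (pos 1, char 'e'): match length 0
  offset=5 (pos 0, char 'e'): match length 0
Longest match has length 2 at offset 2.
next_char = character at position 5 + 2 = 7 -> 'c'

Best match: offset=2, length=2 (matching 'fe' starting at position 3)
LZ77 triple: (2, 2, 'c')


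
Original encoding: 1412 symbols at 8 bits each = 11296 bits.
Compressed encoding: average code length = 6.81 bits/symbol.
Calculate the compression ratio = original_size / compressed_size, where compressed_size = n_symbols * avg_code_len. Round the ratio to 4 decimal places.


original_size = n_symbols * orig_bits = 1412 * 8 = 11296 bits
compressed_size = n_symbols * avg_code_len = 1412 * 6.81 = 9615.72 bits
ratio = original_size / compressed_size = 11296 / 9615.72 = 1.1747

Compression ratio = 1.1747


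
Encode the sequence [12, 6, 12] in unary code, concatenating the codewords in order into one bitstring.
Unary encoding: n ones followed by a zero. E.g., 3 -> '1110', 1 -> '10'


Encode each number as n ones followed by a terminating 0:
  12 -> 1111111111110 (13 bits)
  6 -> 1111110 (7 bits)
  12 -> 1111111111110 (13 bits)
Total length = 13 + 7 + 13 = 33 bits.

Unary([12, 6, 12]) = 111111111111011111101111111111110 (33 bits)


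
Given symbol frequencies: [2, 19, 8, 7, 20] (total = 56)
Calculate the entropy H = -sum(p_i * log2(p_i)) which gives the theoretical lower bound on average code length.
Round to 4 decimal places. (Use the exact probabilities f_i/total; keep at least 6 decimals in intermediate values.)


Per-symbol terms -p_i * log2(p_i) with p_i = f_i/56:
  p = 2/56 = 0.035714: log2(p) = -4.807355, -p*log2(p) = 0.171691
  p = 19/56 = 0.339286: log2(p) = -1.559427, -p*log2(p) = 0.529091
  p = 8/56 = 0.142857: log2(p) = -2.807355, -p*log2(p) = 0.401051
  p = 7/56 = 0.125000: log2(p) = -3.000000, -p*log2(p) = 0.375000
  p = 20/56 = 0.357143: log2(p) = -1.485427, -p*log2(p) = 0.530510
H = 0.171691 + 0.529091 + 0.401051 + 0.375000 + 0.530510 = 2.007343

H = 2.0073 bits/symbol


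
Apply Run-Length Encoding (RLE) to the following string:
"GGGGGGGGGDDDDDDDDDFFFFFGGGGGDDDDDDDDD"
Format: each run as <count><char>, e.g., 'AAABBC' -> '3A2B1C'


Scanning runs left to right:
  i=0: run of 'G' x 9 -> '9G'
  i=9: run of 'D' x 9 -> '9D'
  i=18: run of 'F' x 5 -> '5F'
  i=23: run of 'G' x 5 -> '5G'
  i=28: run of 'D' x 9 -> '9D'

RLE = 9G9D5F5G9D


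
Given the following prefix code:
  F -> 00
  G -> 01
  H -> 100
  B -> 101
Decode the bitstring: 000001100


Decoding step by step:
Bits 00 -> F
Bits 00 -> F
Bits 01 -> G
Bits 100 -> H


Decoded message: FFGH


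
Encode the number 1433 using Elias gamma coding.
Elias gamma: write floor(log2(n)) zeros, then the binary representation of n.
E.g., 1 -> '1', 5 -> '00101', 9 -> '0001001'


num_bits = floor(log2(1433)) + 1 = 11
leading_zeros = num_bits - 1 = 10
binary(1433) = 10110011001

Elias gamma(1433) = '0000000000' + '10110011001' = 000000000010110011001 (21 bits)


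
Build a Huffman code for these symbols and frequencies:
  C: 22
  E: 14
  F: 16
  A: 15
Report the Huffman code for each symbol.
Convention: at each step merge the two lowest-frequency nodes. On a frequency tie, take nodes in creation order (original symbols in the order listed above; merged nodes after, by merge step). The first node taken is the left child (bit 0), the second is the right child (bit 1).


Huffman tree construction:
Step 1: Merge E(14) + A(15) = 29
Step 2: Merge F(16) + C(22) = 38
Step 3: Merge (E+A)(29) + (F+C)(38) = 67
Read each symbol's code off the tree from the root (left child = 0, right child = 1).

Codes:
  C: 11 (length 2)
  E: 00 (length 2)
  F: 10 (length 2)
  A: 01 (length 2)
Average code length: 134/67 = 2.0000 bits/symbol


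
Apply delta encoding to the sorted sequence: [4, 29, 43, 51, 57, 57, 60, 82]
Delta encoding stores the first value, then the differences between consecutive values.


First value: 4
Deltas:
  29 - 4 = 25
  43 - 29 = 14
  51 - 43 = 8
  57 - 51 = 6
  57 - 57 = 0
  60 - 57 = 3
  82 - 60 = 22


Delta encoded: [4, 25, 14, 8, 6, 0, 3, 22]


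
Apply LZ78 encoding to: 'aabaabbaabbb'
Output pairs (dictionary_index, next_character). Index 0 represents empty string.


LZ78 encoding steps:
Dictionary: {0: ''}
Step 1: w='' (idx 0), next='a' -> output (0, 'a'), add 'a' as idx 1
Step 2: w='a' (idx 1), next='b' -> output (1, 'b'), add 'ab' as idx 2
Step 3: w='a' (idx 1), next='a' -> output (1, 'a'), add 'aa' as idx 3
Step 4: w='' (idx 0), next='b' -> output (0, 'b'), add 'b' as idx 4
Step 5: w='b' (idx 4), next='a' -> output (4, 'a'), add 'ba' as idx 5
Step 6: w='ab' (idx 2), next='b' -> output (2, 'b'), add 'abb' as idx 6
Step 7: w='b' (idx 4), end of input -> output (4, '')


Encoded: [(0, 'a'), (1, 'b'), (1, 'a'), (0, 'b'), (4, 'a'), (2, 'b'), (4, '')]


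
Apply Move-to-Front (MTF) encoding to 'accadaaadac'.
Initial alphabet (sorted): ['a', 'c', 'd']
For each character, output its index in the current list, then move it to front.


MTF encoding:
'a': index 0 in ['a', 'c', 'd'] -> ['a', 'c', 'd']
'c': index 1 in ['a', 'c', 'd'] -> ['c', 'a', 'd']
'c': index 0 in ['c', 'a', 'd'] -> ['c', 'a', 'd']
'a': index 1 in ['c', 'a', 'd'] -> ['a', 'c', 'd']
'd': index 2 in ['a', 'c', 'd'] -> ['d', 'a', 'c']
'a': index 1 in ['d', 'a', 'c'] -> ['a', 'd', 'c']
'a': index 0 in ['a', 'd', 'c'] -> ['a', 'd', 'c']
'a': index 0 in ['a', 'd', 'c'] -> ['a', 'd', 'c']
'd': index 1 in ['a', 'd', 'c'] -> ['d', 'a', 'c']
'a': index 1 in ['d', 'a', 'c'] -> ['a', 'd', 'c']
'c': index 2 in ['a', 'd', 'c'] -> ['c', 'a', 'd']


Output: [0, 1, 0, 1, 2, 1, 0, 0, 1, 1, 2]


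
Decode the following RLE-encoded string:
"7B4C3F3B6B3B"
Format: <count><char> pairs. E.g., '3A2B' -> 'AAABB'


Expanding each <count><char> pair:
  7B -> 'BBBBBBB'
  4C -> 'CCCC'
  3F -> 'FFF'
  3B -> 'BBB'
  6B -> 'BBBBBB'
  3B -> 'BBB'

Decoded = BBBBBBBCCCCFFFBBBBBBBBBBBB


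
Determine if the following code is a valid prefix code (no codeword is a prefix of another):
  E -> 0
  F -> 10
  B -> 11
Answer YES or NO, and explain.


Checking each pair (does one codeword prefix another?):
  E='0' vs F='10': no prefix
  E='0' vs B='11': no prefix
  F='10' vs E='0': no prefix
  F='10' vs B='11': no prefix
  B='11' vs E='0': no prefix
  B='11' vs F='10': no prefix
No violation found over all pairs.

YES -- this is a valid prefix code. No codeword is a prefix of any other codeword.


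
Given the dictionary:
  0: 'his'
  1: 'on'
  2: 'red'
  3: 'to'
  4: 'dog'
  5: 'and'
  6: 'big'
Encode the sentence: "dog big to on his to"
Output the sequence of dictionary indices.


Look up each word in the dictionary:
  'dog' -> 4
  'big' -> 6
  'to' -> 3
  'on' -> 1
  'his' -> 0
  'to' -> 3

Encoded: [4, 6, 3, 1, 0, 3]


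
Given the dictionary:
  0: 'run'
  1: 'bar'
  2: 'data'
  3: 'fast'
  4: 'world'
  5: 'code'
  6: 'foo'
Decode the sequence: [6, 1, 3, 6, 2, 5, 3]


Look up each index in the dictionary:
  6 -> 'foo'
  1 -> 'bar'
  3 -> 'fast'
  6 -> 'foo'
  2 -> 'data'
  5 -> 'code'
  3 -> 'fast'

Decoded: "foo bar fast foo data code fast"


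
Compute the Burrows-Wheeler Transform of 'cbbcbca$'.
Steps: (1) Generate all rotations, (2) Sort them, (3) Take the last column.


Rotations (sorted):
  0: $cbbcbca -> last char: a
  1: a$cbbcbc -> last char: c
  2: bbcbca$c -> last char: c
  3: bca$cbbc -> last char: c
  4: bcbca$cb -> last char: b
  5: ca$cbbcb -> last char: b
  6: cbbcbca$ -> last char: $
  7: cbca$cbb -> last char: b


BWT = acccbb$b


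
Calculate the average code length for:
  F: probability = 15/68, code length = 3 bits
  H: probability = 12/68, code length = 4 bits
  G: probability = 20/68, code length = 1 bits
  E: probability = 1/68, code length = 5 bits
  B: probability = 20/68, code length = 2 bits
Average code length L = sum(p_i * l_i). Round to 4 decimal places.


Weighted contributions p_i * l_i:
  F: (15/68) * 3 = 45/68
  H: (12/68) * 4 = 48/68
  G: (20/68) * 1 = 20/68
  E: (1/68) * 5 = 5/68
  B: (20/68) * 2 = 40/68
Sum = (45 + 48 + 20 + 5 + 40)/68 = 158/68

L = 158/68 = 2.3235 bits/symbol


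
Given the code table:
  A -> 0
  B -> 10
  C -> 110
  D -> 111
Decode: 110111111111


Decoding:
110 -> C
111 -> D
111 -> D
111 -> D


Result: CDDD


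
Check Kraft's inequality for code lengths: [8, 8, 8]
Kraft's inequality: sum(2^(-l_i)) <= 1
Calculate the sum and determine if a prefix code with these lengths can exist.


Sum = 2^(-8) + 2^(-8) + 2^(-8)
    = 0.00390625 + 0.00390625 + 0.00390625
    = 3/256 = 0.01171875
Since 0.01171875 <= 1, Kraft's inequality IS satisfied.
A prefix code with these lengths CAN exist.

Kraft sum = 0.01171875. Satisfied.


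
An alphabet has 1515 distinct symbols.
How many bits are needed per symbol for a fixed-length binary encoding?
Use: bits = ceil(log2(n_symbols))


log2(1515) = 10.5651
Bracket: 2^10 = 1024 < 1515 <= 2^11 = 2048
So ceil(log2(1515)) = 11

bits = ceil(log2(1515)) = ceil(10.5651) = 11 bits


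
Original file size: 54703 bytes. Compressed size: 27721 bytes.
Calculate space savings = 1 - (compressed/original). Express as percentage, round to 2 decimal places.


ratio = compressed/original = 27721/54703 = 0.506755
savings = 1 - ratio = 1 - 0.506755 = 0.493245
as a percentage: 0.493245 * 100 = 49.32%

Space savings = 1 - 27721/54703 = 49.32%


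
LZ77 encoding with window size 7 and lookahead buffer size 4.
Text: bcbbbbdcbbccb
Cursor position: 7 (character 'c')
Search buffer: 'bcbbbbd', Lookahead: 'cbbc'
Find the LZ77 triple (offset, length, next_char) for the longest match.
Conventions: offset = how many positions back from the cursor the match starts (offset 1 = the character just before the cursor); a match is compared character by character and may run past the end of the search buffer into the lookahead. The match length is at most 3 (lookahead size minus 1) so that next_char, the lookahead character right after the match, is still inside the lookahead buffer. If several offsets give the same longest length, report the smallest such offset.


Try each offset into the search buffer:
  offset=1 (pos 6, char 'd'): match length 0
  offset=2 (pos 5, char 'b'): match length 0
  offset=3 (pos 4, char 'b'): match length 0
  offset=4 (pos 3, char 'b'): match length 0
  offset=5 (pos 2, char 'b'): match length 0
  offset=6 (pos 1, char 'c'): match length 3
  offset=7 (pos 0, char 'b'): match length 0
Longest match has length 3 at offset 6.
next_char = character at position 7 + 3 = 10 -> 'c'

Best match: offset=6, length=3 (matching 'cbb' starting at position 1)
LZ77 triple: (6, 3, 'c')


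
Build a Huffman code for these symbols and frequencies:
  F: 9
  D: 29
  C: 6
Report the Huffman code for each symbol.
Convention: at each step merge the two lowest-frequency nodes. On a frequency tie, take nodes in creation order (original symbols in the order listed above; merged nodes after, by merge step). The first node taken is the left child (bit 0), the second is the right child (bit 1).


Huffman tree construction:
Step 1: Merge C(6) + F(9) = 15
Step 2: Merge (C+F)(15) + D(29) = 44
Read each symbol's code off the tree from the root (left child = 0, right child = 1).

Codes:
  F: 01 (length 2)
  D: 1 (length 1)
  C: 00 (length 2)
Average code length: 59/44 = 1.3409 bits/symbol


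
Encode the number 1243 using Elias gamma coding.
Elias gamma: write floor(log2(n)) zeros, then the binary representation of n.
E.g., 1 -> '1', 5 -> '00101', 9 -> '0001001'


num_bits = floor(log2(1243)) + 1 = 11
leading_zeros = num_bits - 1 = 10
binary(1243) = 10011011011

Elias gamma(1243) = '0000000000' + '10011011011' = 000000000010011011011 (21 bits)


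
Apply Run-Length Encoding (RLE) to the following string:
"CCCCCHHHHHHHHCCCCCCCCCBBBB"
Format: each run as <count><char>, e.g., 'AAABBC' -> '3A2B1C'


Scanning runs left to right:
  i=0: run of 'C' x 5 -> '5C'
  i=5: run of 'H' x 8 -> '8H'
  i=13: run of 'C' x 9 -> '9C'
  i=22: run of 'B' x 4 -> '4B'

RLE = 5C8H9C4B


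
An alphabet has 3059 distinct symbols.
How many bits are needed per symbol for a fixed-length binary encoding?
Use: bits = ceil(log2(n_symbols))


log2(3059) = 11.5788
Bracket: 2^11 = 2048 < 3059 <= 2^12 = 4096
So ceil(log2(3059)) = 12

bits = ceil(log2(3059)) = ceil(11.5788) = 12 bits


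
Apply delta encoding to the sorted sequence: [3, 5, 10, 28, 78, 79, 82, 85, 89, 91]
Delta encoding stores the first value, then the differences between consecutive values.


First value: 3
Deltas:
  5 - 3 = 2
  10 - 5 = 5
  28 - 10 = 18
  78 - 28 = 50
  79 - 78 = 1
  82 - 79 = 3
  85 - 82 = 3
  89 - 85 = 4
  91 - 89 = 2


Delta encoded: [3, 2, 5, 18, 50, 1, 3, 3, 4, 2]


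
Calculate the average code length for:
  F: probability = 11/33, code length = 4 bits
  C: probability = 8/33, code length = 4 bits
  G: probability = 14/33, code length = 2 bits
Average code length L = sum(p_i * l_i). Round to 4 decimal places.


Weighted contributions p_i * l_i:
  F: (11/33) * 4 = 44/33
  C: (8/33) * 4 = 32/33
  G: (14/33) * 2 = 28/33
Sum = (44 + 32 + 28)/33 = 104/33

L = 104/33 = 3.1515 bits/symbol


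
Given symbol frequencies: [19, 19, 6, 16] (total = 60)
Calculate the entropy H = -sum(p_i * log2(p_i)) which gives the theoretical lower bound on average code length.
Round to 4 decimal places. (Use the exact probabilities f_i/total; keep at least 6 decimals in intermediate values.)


Per-symbol terms -p_i * log2(p_i) with p_i = f_i/60:
  p = 19/60 = 0.316667: log2(p) = -1.658963, -p*log2(p) = 0.525338
  p = 19/60 = 0.316667: log2(p) = -1.658963, -p*log2(p) = 0.525338
  p = 6/60 = 0.100000: log2(p) = -3.321928, -p*log2(p) = 0.332193
  p = 16/60 = 0.266667: log2(p) = -1.906891, -p*log2(p) = 0.508504
H = 0.525338 + 0.525338 + 0.332193 + 0.508504 = 1.891373

H = 1.8914 bits/symbol


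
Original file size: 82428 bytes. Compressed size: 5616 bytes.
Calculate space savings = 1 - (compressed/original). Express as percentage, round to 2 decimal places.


ratio = compressed/original = 5616/82428 = 0.068132
savings = 1 - ratio = 1 - 0.068132 = 0.931868
as a percentage: 0.931868 * 100 = 93.19%

Space savings = 1 - 5616/82428 = 93.19%


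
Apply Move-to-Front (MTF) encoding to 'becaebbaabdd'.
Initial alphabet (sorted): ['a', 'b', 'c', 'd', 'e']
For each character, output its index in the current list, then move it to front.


MTF encoding:
'b': index 1 in ['a', 'b', 'c', 'd', 'e'] -> ['b', 'a', 'c', 'd', 'e']
'e': index 4 in ['b', 'a', 'c', 'd', 'e'] -> ['e', 'b', 'a', 'c', 'd']
'c': index 3 in ['e', 'b', 'a', 'c', 'd'] -> ['c', 'e', 'b', 'a', 'd']
'a': index 3 in ['c', 'e', 'b', 'a', 'd'] -> ['a', 'c', 'e', 'b', 'd']
'e': index 2 in ['a', 'c', 'e', 'b', 'd'] -> ['e', 'a', 'c', 'b', 'd']
'b': index 3 in ['e', 'a', 'c', 'b', 'd'] -> ['b', 'e', 'a', 'c', 'd']
'b': index 0 in ['b', 'e', 'a', 'c', 'd'] -> ['b', 'e', 'a', 'c', 'd']
'a': index 2 in ['b', 'e', 'a', 'c', 'd'] -> ['a', 'b', 'e', 'c', 'd']
'a': index 0 in ['a', 'b', 'e', 'c', 'd'] -> ['a', 'b', 'e', 'c', 'd']
'b': index 1 in ['a', 'b', 'e', 'c', 'd'] -> ['b', 'a', 'e', 'c', 'd']
'd': index 4 in ['b', 'a', 'e', 'c', 'd'] -> ['d', 'b', 'a', 'e', 'c']
'd': index 0 in ['d', 'b', 'a', 'e', 'c'] -> ['d', 'b', 'a', 'e', 'c']


Output: [1, 4, 3, 3, 2, 3, 0, 2, 0, 1, 4, 0]


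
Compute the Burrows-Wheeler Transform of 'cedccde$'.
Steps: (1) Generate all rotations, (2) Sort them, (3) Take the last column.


Rotations (sorted):
  0: $cedccde -> last char: e
  1: ccde$ced -> last char: d
  2: cde$cedc -> last char: c
  3: cedccde$ -> last char: $
  4: dccde$ce -> last char: e
  5: de$cedcc -> last char: c
  6: e$cedccd -> last char: d
  7: edccde$c -> last char: c


BWT = edc$ecdc


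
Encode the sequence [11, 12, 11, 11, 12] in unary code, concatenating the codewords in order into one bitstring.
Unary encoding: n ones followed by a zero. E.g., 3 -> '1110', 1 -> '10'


Encode each number as n ones followed by a terminating 0:
  11 -> 111111111110 (12 bits)
  12 -> 1111111111110 (13 bits)
  11 -> 111111111110 (12 bits)
  11 -> 111111111110 (12 bits)
  12 -> 1111111111110 (13 bits)
Total length = 12 + 13 + 12 + 12 + 13 = 62 bits.

Unary([11, 12, 11, 11, 12]) = 11111111111011111111111101111111111101111111111101111111111110 (62 bits)


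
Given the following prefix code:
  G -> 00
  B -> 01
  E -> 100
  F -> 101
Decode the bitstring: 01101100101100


Decoding step by step:
Bits 01 -> B
Bits 101 -> F
Bits 100 -> E
Bits 101 -> F
Bits 100 -> E


Decoded message: BFEFE


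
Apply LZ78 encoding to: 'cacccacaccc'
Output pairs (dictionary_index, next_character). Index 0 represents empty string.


LZ78 encoding steps:
Dictionary: {0: ''}
Step 1: w='' (idx 0), next='c' -> output (0, 'c'), add 'c' as idx 1
Step 2: w='' (idx 0), next='a' -> output (0, 'a'), add 'a' as idx 2
Step 3: w='c' (idx 1), next='c' -> output (1, 'c'), add 'cc' as idx 3
Step 4: w='c' (idx 1), next='a' -> output (1, 'a'), add 'ca' as idx 4
Step 5: w='ca' (idx 4), next='c' -> output (4, 'c'), add 'cac' as idx 5
Step 6: w='cc' (idx 3), end of input -> output (3, '')


Encoded: [(0, 'c'), (0, 'a'), (1, 'c'), (1, 'a'), (4, 'c'), (3, '')]


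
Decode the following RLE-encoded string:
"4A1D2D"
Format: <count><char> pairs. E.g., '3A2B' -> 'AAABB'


Expanding each <count><char> pair:
  4A -> 'AAAA'
  1D -> 'D'
  2D -> 'DD'

Decoded = AAAADDD


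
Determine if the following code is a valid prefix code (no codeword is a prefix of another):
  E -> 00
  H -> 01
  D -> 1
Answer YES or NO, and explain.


Checking each pair (does one codeword prefix another?):
  E='00' vs H='01': no prefix
  E='00' vs D='1': no prefix
  H='01' vs E='00': no prefix
  H='01' vs D='1': no prefix
  D='1' vs E='00': no prefix
  D='1' vs H='01': no prefix
No violation found over all pairs.

YES -- this is a valid prefix code. No codeword is a prefix of any other codeword.


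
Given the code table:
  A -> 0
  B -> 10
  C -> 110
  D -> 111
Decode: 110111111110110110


Decoding:
110 -> C
111 -> D
111 -> D
110 -> C
110 -> C
110 -> C


Result: CDDCCC


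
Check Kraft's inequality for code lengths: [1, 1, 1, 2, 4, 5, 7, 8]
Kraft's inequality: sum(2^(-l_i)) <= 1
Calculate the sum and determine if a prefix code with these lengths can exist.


Sum = 2^(-1) + 2^(-1) + 2^(-1) + 2^(-2) + 2^(-4) + 2^(-5) + 2^(-7) + 2^(-8)
    = 0.5 + 0.5 + 0.5 + 0.25 + 0.0625 + 0.03125 + 0.0078125 + 0.00390625
    = 475/256 = 1.85546875
Since 1.85546875 > 1, Kraft's inequality is NOT satisfied.
A prefix code with these lengths CANNOT exist.

Kraft sum = 1.85546875. Not satisfied.


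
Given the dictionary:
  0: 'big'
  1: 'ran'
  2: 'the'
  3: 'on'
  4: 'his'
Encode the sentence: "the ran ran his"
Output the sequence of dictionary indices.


Look up each word in the dictionary:
  'the' -> 2
  'ran' -> 1
  'ran' -> 1
  'his' -> 4

Encoded: [2, 1, 1, 4]


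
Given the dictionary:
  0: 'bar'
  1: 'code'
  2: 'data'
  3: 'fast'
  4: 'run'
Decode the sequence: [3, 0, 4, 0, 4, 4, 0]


Look up each index in the dictionary:
  3 -> 'fast'
  0 -> 'bar'
  4 -> 'run'
  0 -> 'bar'
  4 -> 'run'
  4 -> 'run'
  0 -> 'bar'

Decoded: "fast bar run bar run run bar"


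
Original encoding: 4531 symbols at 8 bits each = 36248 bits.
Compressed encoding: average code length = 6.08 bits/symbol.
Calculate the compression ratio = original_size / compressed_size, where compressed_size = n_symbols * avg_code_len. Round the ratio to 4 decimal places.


original_size = n_symbols * orig_bits = 4531 * 8 = 36248 bits
compressed_size = n_symbols * avg_code_len = 4531 * 6.08 = 27548.48 bits
ratio = original_size / compressed_size = 36248 / 27548.48 = 1.3158

Compression ratio = 1.3158


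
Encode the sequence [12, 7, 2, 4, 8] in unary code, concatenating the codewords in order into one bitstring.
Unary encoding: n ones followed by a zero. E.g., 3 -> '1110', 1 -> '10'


Encode each number as n ones followed by a terminating 0:
  12 -> 1111111111110 (13 bits)
  7 -> 11111110 (8 bits)
  2 -> 110 (3 bits)
  4 -> 11110 (5 bits)
  8 -> 111111110 (9 bits)
Total length = 13 + 8 + 3 + 5 + 9 = 38 bits.

Unary([12, 7, 2, 4, 8]) = 11111111111101111111011011110111111110 (38 bits)


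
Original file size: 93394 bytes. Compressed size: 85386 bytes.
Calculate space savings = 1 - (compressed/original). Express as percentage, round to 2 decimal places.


ratio = compressed/original = 85386/93394 = 0.914256
savings = 1 - ratio = 1 - 0.914256 = 0.085744
as a percentage: 0.085744 * 100 = 8.57%

Space savings = 1 - 85386/93394 = 8.57%


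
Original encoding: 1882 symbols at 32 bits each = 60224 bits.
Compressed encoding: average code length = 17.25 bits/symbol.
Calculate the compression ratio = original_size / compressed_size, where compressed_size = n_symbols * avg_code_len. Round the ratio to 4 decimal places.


original_size = n_symbols * orig_bits = 1882 * 32 = 60224 bits
compressed_size = n_symbols * avg_code_len = 1882 * 17.25 = 32464.5 bits
ratio = original_size / compressed_size = 60224 / 32464.5 = 1.8551

Compression ratio = 1.8551


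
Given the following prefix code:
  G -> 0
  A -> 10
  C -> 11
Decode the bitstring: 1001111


Decoding step by step:
Bits 10 -> A
Bits 0 -> G
Bits 11 -> C
Bits 11 -> C


Decoded message: AGCC


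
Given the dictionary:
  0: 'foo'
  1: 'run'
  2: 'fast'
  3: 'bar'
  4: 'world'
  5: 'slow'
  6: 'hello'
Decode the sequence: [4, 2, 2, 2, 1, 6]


Look up each index in the dictionary:
  4 -> 'world'
  2 -> 'fast'
  2 -> 'fast'
  2 -> 'fast'
  1 -> 'run'
  6 -> 'hello'

Decoded: "world fast fast fast run hello"


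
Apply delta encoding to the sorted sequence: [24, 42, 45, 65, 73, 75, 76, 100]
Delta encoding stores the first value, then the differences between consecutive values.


First value: 24
Deltas:
  42 - 24 = 18
  45 - 42 = 3
  65 - 45 = 20
  73 - 65 = 8
  75 - 73 = 2
  76 - 75 = 1
  100 - 76 = 24


Delta encoded: [24, 18, 3, 20, 8, 2, 1, 24]


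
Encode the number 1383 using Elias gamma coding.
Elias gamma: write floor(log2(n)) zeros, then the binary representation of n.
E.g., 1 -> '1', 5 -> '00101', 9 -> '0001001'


num_bits = floor(log2(1383)) + 1 = 11
leading_zeros = num_bits - 1 = 10
binary(1383) = 10101100111

Elias gamma(1383) = '0000000000' + '10101100111' = 000000000010101100111 (21 bits)


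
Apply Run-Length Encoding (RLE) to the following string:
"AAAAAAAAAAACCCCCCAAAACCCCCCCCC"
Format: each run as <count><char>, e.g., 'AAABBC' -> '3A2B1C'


Scanning runs left to right:
  i=0: run of 'A' x 11 -> '11A'
  i=11: run of 'C' x 6 -> '6C'
  i=17: run of 'A' x 4 -> '4A'
  i=21: run of 'C' x 9 -> '9C'

RLE = 11A6C4A9C


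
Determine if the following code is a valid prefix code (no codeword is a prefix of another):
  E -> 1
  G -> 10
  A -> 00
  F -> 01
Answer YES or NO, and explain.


Checking each pair (does one codeword prefix another?):
  E='1' vs G='10': prefix -- VIOLATION

NO -- this is NOT a valid prefix code. E (1) is a prefix of G (10).


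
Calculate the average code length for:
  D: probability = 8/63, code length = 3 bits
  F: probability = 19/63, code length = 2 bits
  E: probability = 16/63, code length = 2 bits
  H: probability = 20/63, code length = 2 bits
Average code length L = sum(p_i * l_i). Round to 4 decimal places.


Weighted contributions p_i * l_i:
  D: (8/63) * 3 = 24/63
  F: (19/63) * 2 = 38/63
  E: (16/63) * 2 = 32/63
  H: (20/63) * 2 = 40/63
Sum = (24 + 38 + 32 + 40)/63 = 134/63

L = 134/63 = 2.1270 bits/symbol


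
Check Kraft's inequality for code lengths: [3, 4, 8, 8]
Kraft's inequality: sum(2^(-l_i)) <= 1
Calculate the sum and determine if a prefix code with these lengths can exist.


Sum = 2^(-3) + 2^(-4) + 2^(-8) + 2^(-8)
    = 0.125 + 0.0625 + 0.00390625 + 0.00390625
    = 50/256 = 0.1953125
Since 0.1953125 <= 1, Kraft's inequality IS satisfied.
A prefix code with these lengths CAN exist.

Kraft sum = 0.1953125. Satisfied.


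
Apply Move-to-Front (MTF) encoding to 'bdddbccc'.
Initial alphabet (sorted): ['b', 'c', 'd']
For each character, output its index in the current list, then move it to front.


MTF encoding:
'b': index 0 in ['b', 'c', 'd'] -> ['b', 'c', 'd']
'd': index 2 in ['b', 'c', 'd'] -> ['d', 'b', 'c']
'd': index 0 in ['d', 'b', 'c'] -> ['d', 'b', 'c']
'd': index 0 in ['d', 'b', 'c'] -> ['d', 'b', 'c']
'b': index 1 in ['d', 'b', 'c'] -> ['b', 'd', 'c']
'c': index 2 in ['b', 'd', 'c'] -> ['c', 'b', 'd']
'c': index 0 in ['c', 'b', 'd'] -> ['c', 'b', 'd']
'c': index 0 in ['c', 'b', 'd'] -> ['c', 'b', 'd']


Output: [0, 2, 0, 0, 1, 2, 0, 0]


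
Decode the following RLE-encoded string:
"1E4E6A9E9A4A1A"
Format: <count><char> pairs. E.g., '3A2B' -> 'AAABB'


Expanding each <count><char> pair:
  1E -> 'E'
  4E -> 'EEEE'
  6A -> 'AAAAAA'
  9E -> 'EEEEEEEEE'
  9A -> 'AAAAAAAAA'
  4A -> 'AAAA'
  1A -> 'A'

Decoded = EEEEEAAAAAAEEEEEEEEEAAAAAAAAAAAAAA


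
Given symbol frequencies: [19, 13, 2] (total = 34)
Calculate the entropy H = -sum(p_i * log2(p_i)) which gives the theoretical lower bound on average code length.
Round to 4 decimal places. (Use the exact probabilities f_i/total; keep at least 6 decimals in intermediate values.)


Per-symbol terms -p_i * log2(p_i) with p_i = f_i/34:
  p = 19/34 = 0.558824: log2(p) = -0.839535, -p*log2(p) = 0.469152
  p = 13/34 = 0.382353: log2(p) = -1.387023, -p*log2(p) = 0.530332
  p = 2/34 = 0.058824: log2(p) = -4.087463, -p*log2(p) = 0.240439
H = 0.469152 + 0.530332 + 0.240439 = 1.239923

H = 1.2399 bits/symbol


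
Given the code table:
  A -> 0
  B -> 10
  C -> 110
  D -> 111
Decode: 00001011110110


Decoding:
0 -> A
0 -> A
0 -> A
0 -> A
10 -> B
111 -> D
10 -> B
110 -> C


Result: AAAABDBC


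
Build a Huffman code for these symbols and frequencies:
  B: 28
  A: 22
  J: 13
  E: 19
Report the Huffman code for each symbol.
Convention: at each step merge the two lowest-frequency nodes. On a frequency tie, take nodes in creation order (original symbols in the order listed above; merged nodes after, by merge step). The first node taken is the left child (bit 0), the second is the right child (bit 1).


Huffman tree construction:
Step 1: Merge J(13) + E(19) = 32
Step 2: Merge A(22) + B(28) = 50
Step 3: Merge (J+E)(32) + (A+B)(50) = 82
Read each symbol's code off the tree from the root (left child = 0, right child = 1).

Codes:
  B: 11 (length 2)
  A: 10 (length 2)
  J: 00 (length 2)
  E: 01 (length 2)
Average code length: 164/82 = 2.0000 bits/symbol


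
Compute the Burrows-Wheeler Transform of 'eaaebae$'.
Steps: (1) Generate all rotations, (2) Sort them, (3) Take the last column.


Rotations (sorted):
  0: $eaaebae -> last char: e
  1: aaebae$e -> last char: e
  2: ae$eaaeb -> last char: b
  3: aebae$ea -> last char: a
  4: bae$eaae -> last char: e
  5: e$eaaeba -> last char: a
  6: eaaebae$ -> last char: $
  7: ebae$eaa -> last char: a


BWT = eebaea$a


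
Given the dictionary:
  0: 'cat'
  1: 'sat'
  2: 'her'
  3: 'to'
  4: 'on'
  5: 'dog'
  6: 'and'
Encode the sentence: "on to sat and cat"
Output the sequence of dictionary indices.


Look up each word in the dictionary:
  'on' -> 4
  'to' -> 3
  'sat' -> 1
  'and' -> 6
  'cat' -> 0

Encoded: [4, 3, 1, 6, 0]


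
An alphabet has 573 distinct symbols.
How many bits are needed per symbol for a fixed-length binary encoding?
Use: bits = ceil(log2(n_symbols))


log2(573) = 9.1624
Bracket: 2^9 = 512 < 573 <= 2^10 = 1024
So ceil(log2(573)) = 10

bits = ceil(log2(573)) = ceil(9.1624) = 10 bits


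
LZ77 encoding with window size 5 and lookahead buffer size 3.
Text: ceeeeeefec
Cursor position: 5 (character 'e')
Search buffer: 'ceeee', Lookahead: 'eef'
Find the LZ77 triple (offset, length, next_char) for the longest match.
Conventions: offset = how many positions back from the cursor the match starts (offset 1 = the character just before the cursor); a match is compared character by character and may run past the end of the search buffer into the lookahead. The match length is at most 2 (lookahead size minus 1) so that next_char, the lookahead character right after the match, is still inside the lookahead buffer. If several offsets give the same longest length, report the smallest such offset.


Try each offset into the search buffer:
  offset=1 (pos 4, char 'e'): match length 2
  offset=2 (pos 3, char 'e'): match length 2
  offset=3 (pos 2, char 'e'): match length 2
  offset=4 (pos 1, char 'e'): match length 2
  offset=5 (pos 0, char 'c'): match length 0
Longest match has length 2, found at offsets 1, 2, 3, 4; take the smallest, offset 1.
next_char = character at position 5 + 2 = 7 -> 'f'

Best match: offset=1, length=2 (matching 'ee' starting at position 4)
LZ77 triple: (1, 2, 'f')


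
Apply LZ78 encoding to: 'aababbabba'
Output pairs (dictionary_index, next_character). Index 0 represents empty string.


LZ78 encoding steps:
Dictionary: {0: ''}
Step 1: w='' (idx 0), next='a' -> output (0, 'a'), add 'a' as idx 1
Step 2: w='a' (idx 1), next='b' -> output (1, 'b'), add 'ab' as idx 2
Step 3: w='ab' (idx 2), next='b' -> output (2, 'b'), add 'abb' as idx 3
Step 4: w='abb' (idx 3), next='a' -> output (3, 'a'), add 'abba' as idx 4


Encoded: [(0, 'a'), (1, 'b'), (2, 'b'), (3, 'a')]


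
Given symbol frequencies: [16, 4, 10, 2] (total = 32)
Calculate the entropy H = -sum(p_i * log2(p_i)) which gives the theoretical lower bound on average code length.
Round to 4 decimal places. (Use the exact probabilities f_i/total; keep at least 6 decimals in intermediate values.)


Per-symbol terms -p_i * log2(p_i) with p_i = f_i/32:
  p = 16/32 = 0.500000: log2(p) = -1.000000, -p*log2(p) = 0.500000
  p = 4/32 = 0.125000: log2(p) = -3.000000, -p*log2(p) = 0.375000
  p = 10/32 = 0.312500: log2(p) = -1.678072, -p*log2(p) = 0.524397
  p = 2/32 = 0.062500: log2(p) = -4.000000, -p*log2(p) = 0.250000
H = 0.500000 + 0.375000 + 0.524397 + 0.250000 = 1.649397

H = 1.6494 bits/symbol


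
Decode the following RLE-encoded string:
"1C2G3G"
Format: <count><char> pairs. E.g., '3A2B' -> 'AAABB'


Expanding each <count><char> pair:
  1C -> 'C'
  2G -> 'GG'
  3G -> 'GGG'

Decoded = CGGGGG


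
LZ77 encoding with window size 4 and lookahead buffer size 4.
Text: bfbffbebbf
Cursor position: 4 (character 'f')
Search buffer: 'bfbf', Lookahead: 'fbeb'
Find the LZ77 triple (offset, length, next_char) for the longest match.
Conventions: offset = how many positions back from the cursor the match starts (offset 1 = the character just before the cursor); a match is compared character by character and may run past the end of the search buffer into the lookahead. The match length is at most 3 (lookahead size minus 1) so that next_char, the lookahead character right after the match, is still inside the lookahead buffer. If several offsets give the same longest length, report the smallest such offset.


Try each offset into the search buffer:
  offset=1 (pos 3, char 'f'): match length 1
  offset=2 (pos 2, char 'b'): match length 0
  offset=3 (pos 1, char 'f'): match length 2
  offset=4 (pos 0, char 'b'): match length 0
Longest match has length 2 at offset 3.
next_char = character at position 4 + 2 = 6 -> 'e'

Best match: offset=3, length=2 (matching 'fb' starting at position 1)
LZ77 triple: (3, 2, 'e')


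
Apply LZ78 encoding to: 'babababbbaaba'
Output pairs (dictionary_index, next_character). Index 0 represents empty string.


LZ78 encoding steps:
Dictionary: {0: ''}
Step 1: w='' (idx 0), next='b' -> output (0, 'b'), add 'b' as idx 1
Step 2: w='' (idx 0), next='a' -> output (0, 'a'), add 'a' as idx 2
Step 3: w='b' (idx 1), next='a' -> output (1, 'a'), add 'ba' as idx 3
Step 4: w='ba' (idx 3), next='b' -> output (3, 'b'), add 'bab' as idx 4
Step 5: w='b' (idx 1), next='b' -> output (1, 'b'), add 'bb' as idx 5
Step 6: w='a' (idx 2), next='a' -> output (2, 'a'), add 'aa' as idx 6
Step 7: w='ba' (idx 3), end of input -> output (3, '')


Encoded: [(0, 'b'), (0, 'a'), (1, 'a'), (3, 'b'), (1, 'b'), (2, 'a'), (3, '')]


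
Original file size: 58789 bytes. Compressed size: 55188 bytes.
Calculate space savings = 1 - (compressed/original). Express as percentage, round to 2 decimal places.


ratio = compressed/original = 55188/58789 = 0.938747
savings = 1 - ratio = 1 - 0.938747 = 0.061253
as a percentage: 0.061253 * 100 = 6.13%

Space savings = 1 - 55188/58789 = 6.13%


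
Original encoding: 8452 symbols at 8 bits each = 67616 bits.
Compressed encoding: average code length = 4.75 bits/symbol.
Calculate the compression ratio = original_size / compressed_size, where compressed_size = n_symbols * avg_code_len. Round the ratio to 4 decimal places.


original_size = n_symbols * orig_bits = 8452 * 8 = 67616 bits
compressed_size = n_symbols * avg_code_len = 8452 * 4.75 = 40147.0 bits
ratio = original_size / compressed_size = 67616 / 40147.0 = 1.6842

Compression ratio = 1.6842


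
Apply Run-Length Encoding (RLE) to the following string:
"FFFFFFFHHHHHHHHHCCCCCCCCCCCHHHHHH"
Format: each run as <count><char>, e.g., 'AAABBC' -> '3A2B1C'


Scanning runs left to right:
  i=0: run of 'F' x 7 -> '7F'
  i=7: run of 'H' x 9 -> '9H'
  i=16: run of 'C' x 11 -> '11C'
  i=27: run of 'H' x 6 -> '6H'

RLE = 7F9H11C6H


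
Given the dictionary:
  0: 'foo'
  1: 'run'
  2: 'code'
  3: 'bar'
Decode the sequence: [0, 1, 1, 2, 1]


Look up each index in the dictionary:
  0 -> 'foo'
  1 -> 'run'
  1 -> 'run'
  2 -> 'code'
  1 -> 'run'

Decoded: "foo run run code run"


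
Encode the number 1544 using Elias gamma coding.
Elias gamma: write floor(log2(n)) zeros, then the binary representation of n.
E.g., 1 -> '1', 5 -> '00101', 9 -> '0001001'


num_bits = floor(log2(1544)) + 1 = 11
leading_zeros = num_bits - 1 = 10
binary(1544) = 11000001000

Elias gamma(1544) = '0000000000' + '11000001000' = 000000000011000001000 (21 bits)
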